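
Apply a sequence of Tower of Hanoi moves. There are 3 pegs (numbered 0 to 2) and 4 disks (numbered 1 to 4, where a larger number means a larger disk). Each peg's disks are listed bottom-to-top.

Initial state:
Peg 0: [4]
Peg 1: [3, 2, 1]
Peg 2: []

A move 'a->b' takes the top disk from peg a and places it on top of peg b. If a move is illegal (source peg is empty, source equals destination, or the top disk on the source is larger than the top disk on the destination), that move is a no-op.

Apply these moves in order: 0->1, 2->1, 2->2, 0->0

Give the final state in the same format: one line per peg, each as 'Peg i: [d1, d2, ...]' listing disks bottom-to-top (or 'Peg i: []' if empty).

Answer: Peg 0: [4]
Peg 1: [3, 2, 1]
Peg 2: []

Derivation:
After move 1 (0->1):
Peg 0: [4]
Peg 1: [3, 2, 1]
Peg 2: []

After move 2 (2->1):
Peg 0: [4]
Peg 1: [3, 2, 1]
Peg 2: []

After move 3 (2->2):
Peg 0: [4]
Peg 1: [3, 2, 1]
Peg 2: []

After move 4 (0->0):
Peg 0: [4]
Peg 1: [3, 2, 1]
Peg 2: []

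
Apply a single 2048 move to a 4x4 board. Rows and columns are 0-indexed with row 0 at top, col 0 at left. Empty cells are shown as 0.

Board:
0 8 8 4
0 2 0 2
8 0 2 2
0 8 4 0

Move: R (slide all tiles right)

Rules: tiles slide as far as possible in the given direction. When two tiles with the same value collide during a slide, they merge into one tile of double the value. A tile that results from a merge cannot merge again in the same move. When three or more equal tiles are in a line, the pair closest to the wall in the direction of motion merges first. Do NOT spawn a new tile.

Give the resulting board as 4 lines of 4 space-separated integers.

Answer:  0  0 16  4
 0  0  0  4
 0  0  8  4
 0  0  8  4

Derivation:
Slide right:
row 0: [0, 8, 8, 4] -> [0, 0, 16, 4]
row 1: [0, 2, 0, 2] -> [0, 0, 0, 4]
row 2: [8, 0, 2, 2] -> [0, 0, 8, 4]
row 3: [0, 8, 4, 0] -> [0, 0, 8, 4]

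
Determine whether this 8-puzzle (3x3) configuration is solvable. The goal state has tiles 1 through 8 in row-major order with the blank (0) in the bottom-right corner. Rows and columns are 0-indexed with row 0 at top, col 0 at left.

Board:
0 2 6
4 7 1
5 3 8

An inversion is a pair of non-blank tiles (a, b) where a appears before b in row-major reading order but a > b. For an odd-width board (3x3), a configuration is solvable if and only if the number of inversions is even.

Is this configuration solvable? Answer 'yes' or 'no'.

Answer: no

Derivation:
Inversions (pairs i<j in row-major order where tile[i] > tile[j] > 0): 11
11 is odd, so the puzzle is not solvable.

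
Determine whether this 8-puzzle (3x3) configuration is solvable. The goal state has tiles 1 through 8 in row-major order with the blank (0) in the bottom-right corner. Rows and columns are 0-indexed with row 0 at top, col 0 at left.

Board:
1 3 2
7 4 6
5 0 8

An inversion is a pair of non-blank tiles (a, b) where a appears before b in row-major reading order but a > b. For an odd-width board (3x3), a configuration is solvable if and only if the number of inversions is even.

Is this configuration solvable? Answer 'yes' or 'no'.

Inversions (pairs i<j in row-major order where tile[i] > tile[j] > 0): 5
5 is odd, so the puzzle is not solvable.

Answer: no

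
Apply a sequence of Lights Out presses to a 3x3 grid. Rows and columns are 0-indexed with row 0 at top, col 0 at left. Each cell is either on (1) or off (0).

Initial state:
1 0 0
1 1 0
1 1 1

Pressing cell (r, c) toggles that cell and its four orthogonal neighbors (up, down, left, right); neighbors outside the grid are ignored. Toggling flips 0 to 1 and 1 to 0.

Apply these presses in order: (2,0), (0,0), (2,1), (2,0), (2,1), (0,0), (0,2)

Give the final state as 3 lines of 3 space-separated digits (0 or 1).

Answer: 1 1 1
1 1 1
1 1 1

Derivation:
After press 1 at (2,0):
1 0 0
0 1 0
0 0 1

After press 2 at (0,0):
0 1 0
1 1 0
0 0 1

After press 3 at (2,1):
0 1 0
1 0 0
1 1 0

After press 4 at (2,0):
0 1 0
0 0 0
0 0 0

After press 5 at (2,1):
0 1 0
0 1 0
1 1 1

After press 6 at (0,0):
1 0 0
1 1 0
1 1 1

After press 7 at (0,2):
1 1 1
1 1 1
1 1 1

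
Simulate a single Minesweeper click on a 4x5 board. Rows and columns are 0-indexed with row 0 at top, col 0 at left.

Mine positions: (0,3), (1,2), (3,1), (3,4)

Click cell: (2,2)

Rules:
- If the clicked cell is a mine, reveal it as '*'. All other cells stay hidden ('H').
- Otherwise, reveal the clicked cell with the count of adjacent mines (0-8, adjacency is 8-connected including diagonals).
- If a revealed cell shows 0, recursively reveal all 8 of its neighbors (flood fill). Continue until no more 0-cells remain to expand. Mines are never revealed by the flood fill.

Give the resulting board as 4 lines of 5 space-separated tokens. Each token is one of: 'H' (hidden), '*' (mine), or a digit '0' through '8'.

H H H H H
H H H H H
H H 2 H H
H H H H H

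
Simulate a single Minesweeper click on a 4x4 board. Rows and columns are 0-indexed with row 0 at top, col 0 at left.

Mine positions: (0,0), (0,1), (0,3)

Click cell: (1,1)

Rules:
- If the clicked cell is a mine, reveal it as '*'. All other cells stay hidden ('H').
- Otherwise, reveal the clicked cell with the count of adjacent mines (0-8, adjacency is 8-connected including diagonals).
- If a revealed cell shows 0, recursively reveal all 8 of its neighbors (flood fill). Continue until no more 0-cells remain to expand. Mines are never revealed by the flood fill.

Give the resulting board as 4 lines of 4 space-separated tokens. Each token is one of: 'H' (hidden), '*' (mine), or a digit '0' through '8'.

H H H H
H 2 H H
H H H H
H H H H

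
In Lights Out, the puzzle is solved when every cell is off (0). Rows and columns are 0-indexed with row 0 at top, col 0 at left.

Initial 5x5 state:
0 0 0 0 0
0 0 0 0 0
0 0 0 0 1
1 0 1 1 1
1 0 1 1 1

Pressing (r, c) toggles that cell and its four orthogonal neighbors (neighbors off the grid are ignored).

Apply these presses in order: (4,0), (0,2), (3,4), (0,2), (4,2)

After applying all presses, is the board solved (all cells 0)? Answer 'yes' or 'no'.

Answer: yes

Derivation:
After press 1 at (4,0):
0 0 0 0 0
0 0 0 0 0
0 0 0 0 1
0 0 1 1 1
0 1 1 1 1

After press 2 at (0,2):
0 1 1 1 0
0 0 1 0 0
0 0 0 0 1
0 0 1 1 1
0 1 1 1 1

After press 3 at (3,4):
0 1 1 1 0
0 0 1 0 0
0 0 0 0 0
0 0 1 0 0
0 1 1 1 0

After press 4 at (0,2):
0 0 0 0 0
0 0 0 0 0
0 0 0 0 0
0 0 1 0 0
0 1 1 1 0

After press 5 at (4,2):
0 0 0 0 0
0 0 0 0 0
0 0 0 0 0
0 0 0 0 0
0 0 0 0 0

Lights still on: 0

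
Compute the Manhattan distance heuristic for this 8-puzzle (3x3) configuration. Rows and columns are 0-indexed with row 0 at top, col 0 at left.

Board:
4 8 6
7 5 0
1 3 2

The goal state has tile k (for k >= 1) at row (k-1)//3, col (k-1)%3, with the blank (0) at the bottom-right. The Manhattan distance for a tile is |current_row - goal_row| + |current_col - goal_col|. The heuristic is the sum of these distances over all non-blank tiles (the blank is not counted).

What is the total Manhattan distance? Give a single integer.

Tile 4: (0,0)->(1,0) = 1
Tile 8: (0,1)->(2,1) = 2
Tile 6: (0,2)->(1,2) = 1
Tile 7: (1,0)->(2,0) = 1
Tile 5: (1,1)->(1,1) = 0
Tile 1: (2,0)->(0,0) = 2
Tile 3: (2,1)->(0,2) = 3
Tile 2: (2,2)->(0,1) = 3
Sum: 1 + 2 + 1 + 1 + 0 + 2 + 3 + 3 = 13

Answer: 13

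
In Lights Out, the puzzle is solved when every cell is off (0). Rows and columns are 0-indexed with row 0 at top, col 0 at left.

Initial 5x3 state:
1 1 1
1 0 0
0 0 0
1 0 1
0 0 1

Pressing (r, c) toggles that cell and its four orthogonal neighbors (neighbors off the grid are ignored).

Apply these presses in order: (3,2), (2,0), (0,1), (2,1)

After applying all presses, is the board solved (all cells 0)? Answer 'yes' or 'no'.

After press 1 at (3,2):
1 1 1
1 0 0
0 0 1
1 1 0
0 0 0

After press 2 at (2,0):
1 1 1
0 0 0
1 1 1
0 1 0
0 0 0

After press 3 at (0,1):
0 0 0
0 1 0
1 1 1
0 1 0
0 0 0

After press 4 at (2,1):
0 0 0
0 0 0
0 0 0
0 0 0
0 0 0

Lights still on: 0

Answer: yes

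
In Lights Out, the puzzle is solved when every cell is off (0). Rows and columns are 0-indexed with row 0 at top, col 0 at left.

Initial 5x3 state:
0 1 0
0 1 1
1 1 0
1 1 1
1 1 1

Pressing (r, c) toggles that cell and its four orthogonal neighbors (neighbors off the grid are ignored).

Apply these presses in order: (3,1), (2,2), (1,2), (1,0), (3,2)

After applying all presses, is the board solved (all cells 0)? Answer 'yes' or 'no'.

Answer: no

Derivation:
After press 1 at (3,1):
0 1 0
0 1 1
1 0 0
0 0 0
1 0 1

After press 2 at (2,2):
0 1 0
0 1 0
1 1 1
0 0 1
1 0 1

After press 3 at (1,2):
0 1 1
0 0 1
1 1 0
0 0 1
1 0 1

After press 4 at (1,0):
1 1 1
1 1 1
0 1 0
0 0 1
1 0 1

After press 5 at (3,2):
1 1 1
1 1 1
0 1 1
0 1 0
1 0 0

Lights still on: 10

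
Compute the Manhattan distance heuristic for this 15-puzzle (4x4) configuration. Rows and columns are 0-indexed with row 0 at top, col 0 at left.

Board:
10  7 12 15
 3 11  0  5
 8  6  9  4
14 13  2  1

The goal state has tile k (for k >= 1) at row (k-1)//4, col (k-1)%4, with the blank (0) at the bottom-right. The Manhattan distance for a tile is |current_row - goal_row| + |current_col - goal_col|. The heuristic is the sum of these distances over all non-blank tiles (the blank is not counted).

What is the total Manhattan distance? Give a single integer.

Answer: 41

Derivation:
Tile 10: at (0,0), goal (2,1), distance |0-2|+|0-1| = 3
Tile 7: at (0,1), goal (1,2), distance |0-1|+|1-2| = 2
Tile 12: at (0,2), goal (2,3), distance |0-2|+|2-3| = 3
Tile 15: at (0,3), goal (3,2), distance |0-3|+|3-2| = 4
Tile 3: at (1,0), goal (0,2), distance |1-0|+|0-2| = 3
Tile 11: at (1,1), goal (2,2), distance |1-2|+|1-2| = 2
Tile 5: at (1,3), goal (1,0), distance |1-1|+|3-0| = 3
Tile 8: at (2,0), goal (1,3), distance |2-1|+|0-3| = 4
Tile 6: at (2,1), goal (1,1), distance |2-1|+|1-1| = 1
Tile 9: at (2,2), goal (2,0), distance |2-2|+|2-0| = 2
Tile 4: at (2,3), goal (0,3), distance |2-0|+|3-3| = 2
Tile 14: at (3,0), goal (3,1), distance |3-3|+|0-1| = 1
Tile 13: at (3,1), goal (3,0), distance |3-3|+|1-0| = 1
Tile 2: at (3,2), goal (0,1), distance |3-0|+|2-1| = 4
Tile 1: at (3,3), goal (0,0), distance |3-0|+|3-0| = 6
Sum: 3 + 2 + 3 + 4 + 3 + 2 + 3 + 4 + 1 + 2 + 2 + 1 + 1 + 4 + 6 = 41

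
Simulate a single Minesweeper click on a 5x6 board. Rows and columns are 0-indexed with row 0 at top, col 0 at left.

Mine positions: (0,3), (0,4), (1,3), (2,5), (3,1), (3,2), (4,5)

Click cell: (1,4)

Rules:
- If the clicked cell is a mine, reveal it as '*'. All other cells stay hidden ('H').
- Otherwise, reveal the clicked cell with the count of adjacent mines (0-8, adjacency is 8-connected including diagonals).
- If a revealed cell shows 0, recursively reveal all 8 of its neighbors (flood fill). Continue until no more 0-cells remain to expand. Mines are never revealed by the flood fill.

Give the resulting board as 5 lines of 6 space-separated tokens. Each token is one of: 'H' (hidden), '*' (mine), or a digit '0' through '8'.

H H H H H H
H H H H 4 H
H H H H H H
H H H H H H
H H H H H H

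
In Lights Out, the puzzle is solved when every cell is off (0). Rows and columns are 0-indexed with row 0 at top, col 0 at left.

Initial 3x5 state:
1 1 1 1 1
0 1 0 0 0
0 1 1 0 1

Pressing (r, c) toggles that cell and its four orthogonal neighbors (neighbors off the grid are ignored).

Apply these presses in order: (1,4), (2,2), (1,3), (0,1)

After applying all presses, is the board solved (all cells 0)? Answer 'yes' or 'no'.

After press 1 at (1,4):
1 1 1 1 0
0 1 0 1 1
0 1 1 0 0

After press 2 at (2,2):
1 1 1 1 0
0 1 1 1 1
0 0 0 1 0

After press 3 at (1,3):
1 1 1 0 0
0 1 0 0 0
0 0 0 0 0

After press 4 at (0,1):
0 0 0 0 0
0 0 0 0 0
0 0 0 0 0

Lights still on: 0

Answer: yes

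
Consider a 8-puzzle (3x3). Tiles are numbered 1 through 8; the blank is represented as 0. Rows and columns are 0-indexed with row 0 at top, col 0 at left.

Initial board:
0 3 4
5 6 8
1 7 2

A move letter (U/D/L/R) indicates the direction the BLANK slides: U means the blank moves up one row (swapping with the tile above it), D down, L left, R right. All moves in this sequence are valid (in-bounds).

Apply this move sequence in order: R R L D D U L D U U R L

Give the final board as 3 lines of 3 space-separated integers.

Answer: 0 6 4
3 5 8
1 7 2

Derivation:
After move 1 (R):
3 0 4
5 6 8
1 7 2

After move 2 (R):
3 4 0
5 6 8
1 7 2

After move 3 (L):
3 0 4
5 6 8
1 7 2

After move 4 (D):
3 6 4
5 0 8
1 7 2

After move 5 (D):
3 6 4
5 7 8
1 0 2

After move 6 (U):
3 6 4
5 0 8
1 7 2

After move 7 (L):
3 6 4
0 5 8
1 7 2

After move 8 (D):
3 6 4
1 5 8
0 7 2

After move 9 (U):
3 6 4
0 5 8
1 7 2

After move 10 (U):
0 6 4
3 5 8
1 7 2

After move 11 (R):
6 0 4
3 5 8
1 7 2

After move 12 (L):
0 6 4
3 5 8
1 7 2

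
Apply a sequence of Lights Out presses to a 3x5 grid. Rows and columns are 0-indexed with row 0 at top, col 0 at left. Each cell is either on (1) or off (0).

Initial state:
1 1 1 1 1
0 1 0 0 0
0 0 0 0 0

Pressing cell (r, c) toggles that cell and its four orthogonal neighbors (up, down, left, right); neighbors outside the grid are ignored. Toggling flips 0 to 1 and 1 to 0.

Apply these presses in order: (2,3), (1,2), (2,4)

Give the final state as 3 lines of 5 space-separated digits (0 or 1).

After press 1 at (2,3):
1 1 1 1 1
0 1 0 1 0
0 0 1 1 1

After press 2 at (1,2):
1 1 0 1 1
0 0 1 0 0
0 0 0 1 1

After press 3 at (2,4):
1 1 0 1 1
0 0 1 0 1
0 0 0 0 0

Answer: 1 1 0 1 1
0 0 1 0 1
0 0 0 0 0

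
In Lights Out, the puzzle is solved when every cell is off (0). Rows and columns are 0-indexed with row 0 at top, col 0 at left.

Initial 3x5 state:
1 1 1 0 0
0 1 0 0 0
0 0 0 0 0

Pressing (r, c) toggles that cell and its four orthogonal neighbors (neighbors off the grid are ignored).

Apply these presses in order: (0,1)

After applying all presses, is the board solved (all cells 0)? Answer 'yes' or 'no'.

After press 1 at (0,1):
0 0 0 0 0
0 0 0 0 0
0 0 0 0 0

Lights still on: 0

Answer: yes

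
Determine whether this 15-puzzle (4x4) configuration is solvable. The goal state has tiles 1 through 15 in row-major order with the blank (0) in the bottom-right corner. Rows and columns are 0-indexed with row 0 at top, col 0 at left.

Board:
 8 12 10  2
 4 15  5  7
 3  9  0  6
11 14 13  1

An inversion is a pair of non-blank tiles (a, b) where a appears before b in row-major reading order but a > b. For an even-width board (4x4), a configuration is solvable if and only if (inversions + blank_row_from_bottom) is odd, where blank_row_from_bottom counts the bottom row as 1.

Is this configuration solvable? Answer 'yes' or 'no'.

Inversions: 50
Blank is in row 2 (0-indexed from top), which is row 2 counting from the bottom (bottom = 1).
50 + 2 = 52, which is even, so the puzzle is not solvable.

Answer: no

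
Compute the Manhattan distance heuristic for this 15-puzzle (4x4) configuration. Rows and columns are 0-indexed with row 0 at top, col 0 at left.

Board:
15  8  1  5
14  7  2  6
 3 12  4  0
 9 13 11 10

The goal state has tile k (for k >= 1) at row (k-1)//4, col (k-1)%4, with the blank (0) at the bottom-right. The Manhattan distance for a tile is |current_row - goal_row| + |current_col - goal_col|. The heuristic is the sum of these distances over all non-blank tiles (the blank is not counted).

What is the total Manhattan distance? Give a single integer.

Answer: 37

Derivation:
Tile 15: at (0,0), goal (3,2), distance |0-3|+|0-2| = 5
Tile 8: at (0,1), goal (1,3), distance |0-1|+|1-3| = 3
Tile 1: at (0,2), goal (0,0), distance |0-0|+|2-0| = 2
Tile 5: at (0,3), goal (1,0), distance |0-1|+|3-0| = 4
Tile 14: at (1,0), goal (3,1), distance |1-3|+|0-1| = 3
Tile 7: at (1,1), goal (1,2), distance |1-1|+|1-2| = 1
Tile 2: at (1,2), goal (0,1), distance |1-0|+|2-1| = 2
Tile 6: at (1,3), goal (1,1), distance |1-1|+|3-1| = 2
Tile 3: at (2,0), goal (0,2), distance |2-0|+|0-2| = 4
Tile 12: at (2,1), goal (2,3), distance |2-2|+|1-3| = 2
Tile 4: at (2,2), goal (0,3), distance |2-0|+|2-3| = 3
Tile 9: at (3,0), goal (2,0), distance |3-2|+|0-0| = 1
Tile 13: at (3,1), goal (3,0), distance |3-3|+|1-0| = 1
Tile 11: at (3,2), goal (2,2), distance |3-2|+|2-2| = 1
Tile 10: at (3,3), goal (2,1), distance |3-2|+|3-1| = 3
Sum: 5 + 3 + 2 + 4 + 3 + 1 + 2 + 2 + 4 + 2 + 3 + 1 + 1 + 1 + 3 = 37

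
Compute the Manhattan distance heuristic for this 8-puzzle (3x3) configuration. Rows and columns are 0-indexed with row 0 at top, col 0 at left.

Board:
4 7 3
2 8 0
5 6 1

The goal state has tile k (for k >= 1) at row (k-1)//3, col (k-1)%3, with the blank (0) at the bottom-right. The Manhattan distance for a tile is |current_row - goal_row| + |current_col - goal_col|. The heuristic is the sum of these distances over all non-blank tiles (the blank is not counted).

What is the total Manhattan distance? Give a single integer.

Answer: 15

Derivation:
Tile 4: at (0,0), goal (1,0), distance |0-1|+|0-0| = 1
Tile 7: at (0,1), goal (2,0), distance |0-2|+|1-0| = 3
Tile 3: at (0,2), goal (0,2), distance |0-0|+|2-2| = 0
Tile 2: at (1,0), goal (0,1), distance |1-0|+|0-1| = 2
Tile 8: at (1,1), goal (2,1), distance |1-2|+|1-1| = 1
Tile 5: at (2,0), goal (1,1), distance |2-1|+|0-1| = 2
Tile 6: at (2,1), goal (1,2), distance |2-1|+|1-2| = 2
Tile 1: at (2,2), goal (0,0), distance |2-0|+|2-0| = 4
Sum: 1 + 3 + 0 + 2 + 1 + 2 + 2 + 4 = 15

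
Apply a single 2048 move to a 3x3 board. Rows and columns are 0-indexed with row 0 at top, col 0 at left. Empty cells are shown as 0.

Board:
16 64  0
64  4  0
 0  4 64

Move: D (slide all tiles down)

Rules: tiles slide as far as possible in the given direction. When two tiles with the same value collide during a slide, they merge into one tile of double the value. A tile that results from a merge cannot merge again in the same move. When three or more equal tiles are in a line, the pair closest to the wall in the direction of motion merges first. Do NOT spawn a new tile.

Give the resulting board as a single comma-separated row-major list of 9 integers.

Answer: 0, 0, 0, 16, 64, 0, 64, 8, 64

Derivation:
Slide down:
col 0: [16, 64, 0] -> [0, 16, 64]
col 1: [64, 4, 4] -> [0, 64, 8]
col 2: [0, 0, 64] -> [0, 0, 64]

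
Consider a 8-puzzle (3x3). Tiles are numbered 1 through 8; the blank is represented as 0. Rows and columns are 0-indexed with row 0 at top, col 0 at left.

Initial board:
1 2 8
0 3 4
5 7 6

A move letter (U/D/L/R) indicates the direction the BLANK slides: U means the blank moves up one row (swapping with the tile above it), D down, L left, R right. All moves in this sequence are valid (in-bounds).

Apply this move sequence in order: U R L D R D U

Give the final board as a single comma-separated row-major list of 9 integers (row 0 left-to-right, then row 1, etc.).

After move 1 (U):
0 2 8
1 3 4
5 7 6

After move 2 (R):
2 0 8
1 3 4
5 7 6

After move 3 (L):
0 2 8
1 3 4
5 7 6

After move 4 (D):
1 2 8
0 3 4
5 7 6

After move 5 (R):
1 2 8
3 0 4
5 7 6

After move 6 (D):
1 2 8
3 7 4
5 0 6

After move 7 (U):
1 2 8
3 0 4
5 7 6

Answer: 1, 2, 8, 3, 0, 4, 5, 7, 6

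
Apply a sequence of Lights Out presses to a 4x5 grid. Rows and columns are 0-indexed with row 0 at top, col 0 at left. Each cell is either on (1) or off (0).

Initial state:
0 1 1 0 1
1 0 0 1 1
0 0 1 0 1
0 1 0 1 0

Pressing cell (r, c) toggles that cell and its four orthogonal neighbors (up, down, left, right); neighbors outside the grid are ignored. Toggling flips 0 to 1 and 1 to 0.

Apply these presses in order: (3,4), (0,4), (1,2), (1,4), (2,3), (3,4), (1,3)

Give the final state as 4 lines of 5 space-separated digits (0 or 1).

Answer: 0 1 0 0 1
1 1 0 1 0
0 0 1 0 1
0 1 0 0 0

Derivation:
After press 1 at (3,4):
0 1 1 0 1
1 0 0 1 1
0 0 1 0 0
0 1 0 0 1

After press 2 at (0,4):
0 1 1 1 0
1 0 0 1 0
0 0 1 0 0
0 1 0 0 1

After press 3 at (1,2):
0 1 0 1 0
1 1 1 0 0
0 0 0 0 0
0 1 0 0 1

After press 4 at (1,4):
0 1 0 1 1
1 1 1 1 1
0 0 0 0 1
0 1 0 0 1

After press 5 at (2,3):
0 1 0 1 1
1 1 1 0 1
0 0 1 1 0
0 1 0 1 1

After press 6 at (3,4):
0 1 0 1 1
1 1 1 0 1
0 0 1 1 1
0 1 0 0 0

After press 7 at (1,3):
0 1 0 0 1
1 1 0 1 0
0 0 1 0 1
0 1 0 0 0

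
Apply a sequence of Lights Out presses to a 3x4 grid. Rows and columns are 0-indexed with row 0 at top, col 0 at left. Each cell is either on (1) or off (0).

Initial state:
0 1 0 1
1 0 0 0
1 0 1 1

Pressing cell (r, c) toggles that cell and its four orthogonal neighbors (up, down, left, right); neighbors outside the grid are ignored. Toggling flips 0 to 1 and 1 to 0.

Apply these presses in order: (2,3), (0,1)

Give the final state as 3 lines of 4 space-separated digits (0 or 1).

After press 1 at (2,3):
0 1 0 1
1 0 0 1
1 0 0 0

After press 2 at (0,1):
1 0 1 1
1 1 0 1
1 0 0 0

Answer: 1 0 1 1
1 1 0 1
1 0 0 0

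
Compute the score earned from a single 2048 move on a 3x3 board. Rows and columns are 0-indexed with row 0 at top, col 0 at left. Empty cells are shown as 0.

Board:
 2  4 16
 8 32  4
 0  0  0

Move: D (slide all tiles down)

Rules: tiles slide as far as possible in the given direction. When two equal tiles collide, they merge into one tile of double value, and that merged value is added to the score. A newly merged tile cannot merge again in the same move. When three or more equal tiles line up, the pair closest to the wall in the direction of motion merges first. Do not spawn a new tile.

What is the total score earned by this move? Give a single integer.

Answer: 0

Derivation:
Slide down:
col 0: [2, 8, 0] -> [0, 2, 8]  score +0 (running 0)
col 1: [4, 32, 0] -> [0, 4, 32]  score +0 (running 0)
col 2: [16, 4, 0] -> [0, 16, 4]  score +0 (running 0)
Board after move:
 0  0  0
 2  4 16
 8 32  4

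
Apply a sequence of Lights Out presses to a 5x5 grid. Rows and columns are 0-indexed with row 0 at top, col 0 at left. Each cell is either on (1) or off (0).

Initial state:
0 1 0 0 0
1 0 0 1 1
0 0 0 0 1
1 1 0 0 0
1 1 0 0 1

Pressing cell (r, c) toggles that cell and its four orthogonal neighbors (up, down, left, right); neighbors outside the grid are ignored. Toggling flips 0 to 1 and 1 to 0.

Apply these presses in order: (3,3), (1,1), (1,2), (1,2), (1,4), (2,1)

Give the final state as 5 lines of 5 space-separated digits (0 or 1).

Answer: 0 0 0 0 1
0 0 1 0 0
1 0 1 1 0
1 0 1 1 1
1 1 0 1 1

Derivation:
After press 1 at (3,3):
0 1 0 0 0
1 0 0 1 1
0 0 0 1 1
1 1 1 1 1
1 1 0 1 1

After press 2 at (1,1):
0 0 0 0 0
0 1 1 1 1
0 1 0 1 1
1 1 1 1 1
1 1 0 1 1

After press 3 at (1,2):
0 0 1 0 0
0 0 0 0 1
0 1 1 1 1
1 1 1 1 1
1 1 0 1 1

After press 4 at (1,2):
0 0 0 0 0
0 1 1 1 1
0 1 0 1 1
1 1 1 1 1
1 1 0 1 1

After press 5 at (1,4):
0 0 0 0 1
0 1 1 0 0
0 1 0 1 0
1 1 1 1 1
1 1 0 1 1

After press 6 at (2,1):
0 0 0 0 1
0 0 1 0 0
1 0 1 1 0
1 0 1 1 1
1 1 0 1 1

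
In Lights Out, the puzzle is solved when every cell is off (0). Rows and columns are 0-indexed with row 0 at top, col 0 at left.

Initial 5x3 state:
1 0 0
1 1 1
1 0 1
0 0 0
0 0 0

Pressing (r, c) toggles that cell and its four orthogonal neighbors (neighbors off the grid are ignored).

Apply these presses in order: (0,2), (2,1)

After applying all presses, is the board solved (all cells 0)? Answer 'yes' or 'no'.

After press 1 at (0,2):
1 1 1
1 1 0
1 0 1
0 0 0
0 0 0

After press 2 at (2,1):
1 1 1
1 0 0
0 1 0
0 1 0
0 0 0

Lights still on: 6

Answer: no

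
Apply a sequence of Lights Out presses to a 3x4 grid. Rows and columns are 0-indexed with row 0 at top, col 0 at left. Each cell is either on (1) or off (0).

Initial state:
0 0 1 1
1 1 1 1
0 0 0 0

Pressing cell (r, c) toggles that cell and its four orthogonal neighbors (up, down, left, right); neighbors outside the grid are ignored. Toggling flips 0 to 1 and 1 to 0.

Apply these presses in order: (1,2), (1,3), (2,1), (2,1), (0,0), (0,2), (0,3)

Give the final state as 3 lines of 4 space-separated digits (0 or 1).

After press 1 at (1,2):
0 0 0 1
1 0 0 0
0 0 1 0

After press 2 at (1,3):
0 0 0 0
1 0 1 1
0 0 1 1

After press 3 at (2,1):
0 0 0 0
1 1 1 1
1 1 0 1

After press 4 at (2,1):
0 0 0 0
1 0 1 1
0 0 1 1

After press 5 at (0,0):
1 1 0 0
0 0 1 1
0 0 1 1

After press 6 at (0,2):
1 0 1 1
0 0 0 1
0 0 1 1

After press 7 at (0,3):
1 0 0 0
0 0 0 0
0 0 1 1

Answer: 1 0 0 0
0 0 0 0
0 0 1 1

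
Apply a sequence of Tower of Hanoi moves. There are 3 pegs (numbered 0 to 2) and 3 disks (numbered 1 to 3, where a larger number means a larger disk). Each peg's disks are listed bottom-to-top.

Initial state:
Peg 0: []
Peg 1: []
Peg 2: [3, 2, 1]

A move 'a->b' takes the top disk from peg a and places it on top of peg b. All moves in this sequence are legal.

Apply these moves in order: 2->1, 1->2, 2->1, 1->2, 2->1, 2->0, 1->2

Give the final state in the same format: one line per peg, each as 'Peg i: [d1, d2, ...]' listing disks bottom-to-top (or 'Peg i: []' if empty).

After move 1 (2->1):
Peg 0: []
Peg 1: [1]
Peg 2: [3, 2]

After move 2 (1->2):
Peg 0: []
Peg 1: []
Peg 2: [3, 2, 1]

After move 3 (2->1):
Peg 0: []
Peg 1: [1]
Peg 2: [3, 2]

After move 4 (1->2):
Peg 0: []
Peg 1: []
Peg 2: [3, 2, 1]

After move 5 (2->1):
Peg 0: []
Peg 1: [1]
Peg 2: [3, 2]

After move 6 (2->0):
Peg 0: [2]
Peg 1: [1]
Peg 2: [3]

After move 7 (1->2):
Peg 0: [2]
Peg 1: []
Peg 2: [3, 1]

Answer: Peg 0: [2]
Peg 1: []
Peg 2: [3, 1]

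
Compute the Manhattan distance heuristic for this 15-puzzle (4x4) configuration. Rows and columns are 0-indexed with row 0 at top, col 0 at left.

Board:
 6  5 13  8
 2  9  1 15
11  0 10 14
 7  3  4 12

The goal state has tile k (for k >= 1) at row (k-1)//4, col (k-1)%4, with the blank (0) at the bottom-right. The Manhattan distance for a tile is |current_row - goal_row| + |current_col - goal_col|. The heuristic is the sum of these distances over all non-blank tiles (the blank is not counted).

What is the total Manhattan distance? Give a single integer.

Answer: 39

Derivation:
Tile 6: at (0,0), goal (1,1), distance |0-1|+|0-1| = 2
Tile 5: at (0,1), goal (1,0), distance |0-1|+|1-0| = 2
Tile 13: at (0,2), goal (3,0), distance |0-3|+|2-0| = 5
Tile 8: at (0,3), goal (1,3), distance |0-1|+|3-3| = 1
Tile 2: at (1,0), goal (0,1), distance |1-0|+|0-1| = 2
Tile 9: at (1,1), goal (2,0), distance |1-2|+|1-0| = 2
Tile 1: at (1,2), goal (0,0), distance |1-0|+|2-0| = 3
Tile 15: at (1,3), goal (3,2), distance |1-3|+|3-2| = 3
Tile 11: at (2,0), goal (2,2), distance |2-2|+|0-2| = 2
Tile 10: at (2,2), goal (2,1), distance |2-2|+|2-1| = 1
Tile 14: at (2,3), goal (3,1), distance |2-3|+|3-1| = 3
Tile 7: at (3,0), goal (1,2), distance |3-1|+|0-2| = 4
Tile 3: at (3,1), goal (0,2), distance |3-0|+|1-2| = 4
Tile 4: at (3,2), goal (0,3), distance |3-0|+|2-3| = 4
Tile 12: at (3,3), goal (2,3), distance |3-2|+|3-3| = 1
Sum: 2 + 2 + 5 + 1 + 2 + 2 + 3 + 3 + 2 + 1 + 3 + 4 + 4 + 4 + 1 = 39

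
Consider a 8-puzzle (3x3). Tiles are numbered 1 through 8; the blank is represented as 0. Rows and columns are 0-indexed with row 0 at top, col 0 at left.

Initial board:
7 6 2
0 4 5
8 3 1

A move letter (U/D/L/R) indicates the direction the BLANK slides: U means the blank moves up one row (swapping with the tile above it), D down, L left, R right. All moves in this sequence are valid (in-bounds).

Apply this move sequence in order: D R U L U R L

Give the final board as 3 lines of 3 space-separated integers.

Answer: 0 6 2
7 8 5
3 4 1

Derivation:
After move 1 (D):
7 6 2
8 4 5
0 3 1

After move 2 (R):
7 6 2
8 4 5
3 0 1

After move 3 (U):
7 6 2
8 0 5
3 4 1

After move 4 (L):
7 6 2
0 8 5
3 4 1

After move 5 (U):
0 6 2
7 8 5
3 4 1

After move 6 (R):
6 0 2
7 8 5
3 4 1

After move 7 (L):
0 6 2
7 8 5
3 4 1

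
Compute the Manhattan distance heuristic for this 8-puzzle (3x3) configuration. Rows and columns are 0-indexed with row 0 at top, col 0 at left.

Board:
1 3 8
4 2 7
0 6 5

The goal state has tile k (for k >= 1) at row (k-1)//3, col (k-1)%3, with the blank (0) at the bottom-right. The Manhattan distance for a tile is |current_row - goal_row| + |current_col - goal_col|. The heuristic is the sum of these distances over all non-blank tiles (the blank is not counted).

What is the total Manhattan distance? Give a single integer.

Answer: 12

Derivation:
Tile 1: (0,0)->(0,0) = 0
Tile 3: (0,1)->(0,2) = 1
Tile 8: (0,2)->(2,1) = 3
Tile 4: (1,0)->(1,0) = 0
Tile 2: (1,1)->(0,1) = 1
Tile 7: (1,2)->(2,0) = 3
Tile 6: (2,1)->(1,2) = 2
Tile 5: (2,2)->(1,1) = 2
Sum: 0 + 1 + 3 + 0 + 1 + 3 + 2 + 2 = 12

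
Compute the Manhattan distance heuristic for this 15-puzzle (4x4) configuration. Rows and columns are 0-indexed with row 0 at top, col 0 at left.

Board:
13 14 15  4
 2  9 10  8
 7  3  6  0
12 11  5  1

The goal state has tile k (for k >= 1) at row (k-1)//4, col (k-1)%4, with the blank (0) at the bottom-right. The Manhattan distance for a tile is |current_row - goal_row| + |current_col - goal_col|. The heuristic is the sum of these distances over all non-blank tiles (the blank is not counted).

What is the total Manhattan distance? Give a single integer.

Tile 13: at (0,0), goal (3,0), distance |0-3|+|0-0| = 3
Tile 14: at (0,1), goal (3,1), distance |0-3|+|1-1| = 3
Tile 15: at (0,2), goal (3,2), distance |0-3|+|2-2| = 3
Tile 4: at (0,3), goal (0,3), distance |0-0|+|3-3| = 0
Tile 2: at (1,0), goal (0,1), distance |1-0|+|0-1| = 2
Tile 9: at (1,1), goal (2,0), distance |1-2|+|1-0| = 2
Tile 10: at (1,2), goal (2,1), distance |1-2|+|2-1| = 2
Tile 8: at (1,3), goal (1,3), distance |1-1|+|3-3| = 0
Tile 7: at (2,0), goal (1,2), distance |2-1|+|0-2| = 3
Tile 3: at (2,1), goal (0,2), distance |2-0|+|1-2| = 3
Tile 6: at (2,2), goal (1,1), distance |2-1|+|2-1| = 2
Tile 12: at (3,0), goal (2,3), distance |3-2|+|0-3| = 4
Tile 11: at (3,1), goal (2,2), distance |3-2|+|1-2| = 2
Tile 5: at (3,2), goal (1,0), distance |3-1|+|2-0| = 4
Tile 1: at (3,3), goal (0,0), distance |3-0|+|3-0| = 6
Sum: 3 + 3 + 3 + 0 + 2 + 2 + 2 + 0 + 3 + 3 + 2 + 4 + 2 + 4 + 6 = 39

Answer: 39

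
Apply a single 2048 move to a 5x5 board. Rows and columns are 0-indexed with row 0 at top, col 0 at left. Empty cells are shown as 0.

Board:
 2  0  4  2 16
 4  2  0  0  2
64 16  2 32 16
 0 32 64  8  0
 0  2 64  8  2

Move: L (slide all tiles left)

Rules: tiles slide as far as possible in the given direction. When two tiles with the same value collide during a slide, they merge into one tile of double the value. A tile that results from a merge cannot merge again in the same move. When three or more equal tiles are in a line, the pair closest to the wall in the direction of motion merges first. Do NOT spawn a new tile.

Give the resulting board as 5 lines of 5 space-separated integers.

Answer:  2  4  2 16  0
 4  4  0  0  0
64 16  2 32 16
32 64  8  0  0
 2 64  8  2  0

Derivation:
Slide left:
row 0: [2, 0, 4, 2, 16] -> [2, 4, 2, 16, 0]
row 1: [4, 2, 0, 0, 2] -> [4, 4, 0, 0, 0]
row 2: [64, 16, 2, 32, 16] -> [64, 16, 2, 32, 16]
row 3: [0, 32, 64, 8, 0] -> [32, 64, 8, 0, 0]
row 4: [0, 2, 64, 8, 2] -> [2, 64, 8, 2, 0]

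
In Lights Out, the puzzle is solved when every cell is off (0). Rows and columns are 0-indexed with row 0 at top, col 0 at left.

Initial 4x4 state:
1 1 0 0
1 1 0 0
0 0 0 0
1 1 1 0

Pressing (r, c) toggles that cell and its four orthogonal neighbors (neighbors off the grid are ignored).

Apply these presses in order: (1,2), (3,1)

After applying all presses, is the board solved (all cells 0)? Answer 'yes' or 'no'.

Answer: no

Derivation:
After press 1 at (1,2):
1 1 1 0
1 0 1 1
0 0 1 0
1 1 1 0

After press 2 at (3,1):
1 1 1 0
1 0 1 1
0 1 1 0
0 0 0 0

Lights still on: 8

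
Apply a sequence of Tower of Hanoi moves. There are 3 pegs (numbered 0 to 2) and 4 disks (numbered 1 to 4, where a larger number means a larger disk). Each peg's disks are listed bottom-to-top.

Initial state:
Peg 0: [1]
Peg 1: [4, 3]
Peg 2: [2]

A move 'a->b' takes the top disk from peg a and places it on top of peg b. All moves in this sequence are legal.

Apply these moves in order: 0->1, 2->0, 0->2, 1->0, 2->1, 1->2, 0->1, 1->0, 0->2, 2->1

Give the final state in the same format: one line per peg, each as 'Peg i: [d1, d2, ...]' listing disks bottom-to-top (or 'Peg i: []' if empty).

After move 1 (0->1):
Peg 0: []
Peg 1: [4, 3, 1]
Peg 2: [2]

After move 2 (2->0):
Peg 0: [2]
Peg 1: [4, 3, 1]
Peg 2: []

After move 3 (0->2):
Peg 0: []
Peg 1: [4, 3, 1]
Peg 2: [2]

After move 4 (1->0):
Peg 0: [1]
Peg 1: [4, 3]
Peg 2: [2]

After move 5 (2->1):
Peg 0: [1]
Peg 1: [4, 3, 2]
Peg 2: []

After move 6 (1->2):
Peg 0: [1]
Peg 1: [4, 3]
Peg 2: [2]

After move 7 (0->1):
Peg 0: []
Peg 1: [4, 3, 1]
Peg 2: [2]

After move 8 (1->0):
Peg 0: [1]
Peg 1: [4, 3]
Peg 2: [2]

After move 9 (0->2):
Peg 0: []
Peg 1: [4, 3]
Peg 2: [2, 1]

After move 10 (2->1):
Peg 0: []
Peg 1: [4, 3, 1]
Peg 2: [2]

Answer: Peg 0: []
Peg 1: [4, 3, 1]
Peg 2: [2]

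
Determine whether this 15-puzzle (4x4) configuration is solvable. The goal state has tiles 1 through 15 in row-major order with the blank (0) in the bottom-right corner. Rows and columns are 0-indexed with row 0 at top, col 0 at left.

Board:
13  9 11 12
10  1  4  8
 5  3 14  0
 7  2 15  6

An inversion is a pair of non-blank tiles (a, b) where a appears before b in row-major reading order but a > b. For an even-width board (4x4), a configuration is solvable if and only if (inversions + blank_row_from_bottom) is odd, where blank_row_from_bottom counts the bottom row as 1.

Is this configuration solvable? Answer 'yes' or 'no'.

Inversions: 62
Blank is in row 2 (0-indexed from top), which is row 2 counting from the bottom (bottom = 1).
62 + 2 = 64, which is even, so the puzzle is not solvable.

Answer: no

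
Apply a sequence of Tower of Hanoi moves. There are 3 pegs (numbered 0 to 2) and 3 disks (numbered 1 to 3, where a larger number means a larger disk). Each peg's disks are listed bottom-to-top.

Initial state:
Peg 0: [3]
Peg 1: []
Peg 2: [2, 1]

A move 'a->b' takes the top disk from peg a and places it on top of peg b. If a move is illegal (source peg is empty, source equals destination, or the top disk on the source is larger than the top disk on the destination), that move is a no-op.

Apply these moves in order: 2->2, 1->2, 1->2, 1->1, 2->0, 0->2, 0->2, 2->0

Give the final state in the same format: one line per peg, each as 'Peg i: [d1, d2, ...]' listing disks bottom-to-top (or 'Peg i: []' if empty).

Answer: Peg 0: [3, 1]
Peg 1: []
Peg 2: [2]

Derivation:
After move 1 (2->2):
Peg 0: [3]
Peg 1: []
Peg 2: [2, 1]

After move 2 (1->2):
Peg 0: [3]
Peg 1: []
Peg 2: [2, 1]

After move 3 (1->2):
Peg 0: [3]
Peg 1: []
Peg 2: [2, 1]

After move 4 (1->1):
Peg 0: [3]
Peg 1: []
Peg 2: [2, 1]

After move 5 (2->0):
Peg 0: [3, 1]
Peg 1: []
Peg 2: [2]

After move 6 (0->2):
Peg 0: [3]
Peg 1: []
Peg 2: [2, 1]

After move 7 (0->2):
Peg 0: [3]
Peg 1: []
Peg 2: [2, 1]

After move 8 (2->0):
Peg 0: [3, 1]
Peg 1: []
Peg 2: [2]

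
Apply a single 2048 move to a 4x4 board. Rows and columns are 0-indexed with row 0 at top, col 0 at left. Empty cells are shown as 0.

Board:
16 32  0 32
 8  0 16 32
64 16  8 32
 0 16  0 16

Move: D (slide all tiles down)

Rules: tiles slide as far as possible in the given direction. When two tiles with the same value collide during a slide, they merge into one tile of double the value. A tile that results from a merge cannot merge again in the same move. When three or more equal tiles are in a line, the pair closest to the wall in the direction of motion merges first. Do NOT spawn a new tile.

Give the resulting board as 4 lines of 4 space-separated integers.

Slide down:
col 0: [16, 8, 64, 0] -> [0, 16, 8, 64]
col 1: [32, 0, 16, 16] -> [0, 0, 32, 32]
col 2: [0, 16, 8, 0] -> [0, 0, 16, 8]
col 3: [32, 32, 32, 16] -> [0, 32, 64, 16]

Answer:  0  0  0  0
16  0  0 32
 8 32 16 64
64 32  8 16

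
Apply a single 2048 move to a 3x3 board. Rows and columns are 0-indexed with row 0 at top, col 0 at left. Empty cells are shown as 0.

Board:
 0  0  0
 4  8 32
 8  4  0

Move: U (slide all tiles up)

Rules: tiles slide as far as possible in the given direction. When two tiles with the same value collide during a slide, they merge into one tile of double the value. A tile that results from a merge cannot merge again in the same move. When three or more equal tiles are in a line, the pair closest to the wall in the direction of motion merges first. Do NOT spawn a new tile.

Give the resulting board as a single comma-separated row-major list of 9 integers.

Slide up:
col 0: [0, 4, 8] -> [4, 8, 0]
col 1: [0, 8, 4] -> [8, 4, 0]
col 2: [0, 32, 0] -> [32, 0, 0]

Answer: 4, 8, 32, 8, 4, 0, 0, 0, 0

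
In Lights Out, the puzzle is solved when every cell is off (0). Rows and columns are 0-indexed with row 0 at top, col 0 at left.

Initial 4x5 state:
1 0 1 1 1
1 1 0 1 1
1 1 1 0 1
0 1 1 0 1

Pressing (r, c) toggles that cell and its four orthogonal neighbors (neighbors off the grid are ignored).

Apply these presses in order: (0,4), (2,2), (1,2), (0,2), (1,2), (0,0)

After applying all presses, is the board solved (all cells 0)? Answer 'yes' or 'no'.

Answer: no

Derivation:
After press 1 at (0,4):
1 0 1 0 0
1 1 0 1 0
1 1 1 0 1
0 1 1 0 1

After press 2 at (2,2):
1 0 1 0 0
1 1 1 1 0
1 0 0 1 1
0 1 0 0 1

After press 3 at (1,2):
1 0 0 0 0
1 0 0 0 0
1 0 1 1 1
0 1 0 0 1

After press 4 at (0,2):
1 1 1 1 0
1 0 1 0 0
1 0 1 1 1
0 1 0 0 1

After press 5 at (1,2):
1 1 0 1 0
1 1 0 1 0
1 0 0 1 1
0 1 0 0 1

After press 6 at (0,0):
0 0 0 1 0
0 1 0 1 0
1 0 0 1 1
0 1 0 0 1

Lights still on: 8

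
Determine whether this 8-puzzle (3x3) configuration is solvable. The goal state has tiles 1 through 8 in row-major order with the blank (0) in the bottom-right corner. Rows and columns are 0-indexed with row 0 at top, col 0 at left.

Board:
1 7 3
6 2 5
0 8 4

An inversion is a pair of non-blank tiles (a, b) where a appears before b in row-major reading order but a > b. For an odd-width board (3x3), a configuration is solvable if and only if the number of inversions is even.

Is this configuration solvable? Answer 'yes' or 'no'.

Answer: no

Derivation:
Inversions (pairs i<j in row-major order where tile[i] > tile[j] > 0): 11
11 is odd, so the puzzle is not solvable.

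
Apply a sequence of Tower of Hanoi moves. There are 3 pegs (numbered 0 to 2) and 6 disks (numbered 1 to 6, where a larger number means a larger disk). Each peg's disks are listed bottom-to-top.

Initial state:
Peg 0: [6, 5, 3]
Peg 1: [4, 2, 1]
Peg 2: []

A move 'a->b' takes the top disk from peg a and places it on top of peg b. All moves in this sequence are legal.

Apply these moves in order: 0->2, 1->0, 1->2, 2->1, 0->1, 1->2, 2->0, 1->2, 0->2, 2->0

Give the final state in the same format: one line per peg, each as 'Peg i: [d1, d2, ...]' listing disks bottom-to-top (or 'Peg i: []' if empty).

After move 1 (0->2):
Peg 0: [6, 5]
Peg 1: [4, 2, 1]
Peg 2: [3]

After move 2 (1->0):
Peg 0: [6, 5, 1]
Peg 1: [4, 2]
Peg 2: [3]

After move 3 (1->2):
Peg 0: [6, 5, 1]
Peg 1: [4]
Peg 2: [3, 2]

After move 4 (2->1):
Peg 0: [6, 5, 1]
Peg 1: [4, 2]
Peg 2: [3]

After move 5 (0->1):
Peg 0: [6, 5]
Peg 1: [4, 2, 1]
Peg 2: [3]

After move 6 (1->2):
Peg 0: [6, 5]
Peg 1: [4, 2]
Peg 2: [3, 1]

After move 7 (2->0):
Peg 0: [6, 5, 1]
Peg 1: [4, 2]
Peg 2: [3]

After move 8 (1->2):
Peg 0: [6, 5, 1]
Peg 1: [4]
Peg 2: [3, 2]

After move 9 (0->2):
Peg 0: [6, 5]
Peg 1: [4]
Peg 2: [3, 2, 1]

After move 10 (2->0):
Peg 0: [6, 5, 1]
Peg 1: [4]
Peg 2: [3, 2]

Answer: Peg 0: [6, 5, 1]
Peg 1: [4]
Peg 2: [3, 2]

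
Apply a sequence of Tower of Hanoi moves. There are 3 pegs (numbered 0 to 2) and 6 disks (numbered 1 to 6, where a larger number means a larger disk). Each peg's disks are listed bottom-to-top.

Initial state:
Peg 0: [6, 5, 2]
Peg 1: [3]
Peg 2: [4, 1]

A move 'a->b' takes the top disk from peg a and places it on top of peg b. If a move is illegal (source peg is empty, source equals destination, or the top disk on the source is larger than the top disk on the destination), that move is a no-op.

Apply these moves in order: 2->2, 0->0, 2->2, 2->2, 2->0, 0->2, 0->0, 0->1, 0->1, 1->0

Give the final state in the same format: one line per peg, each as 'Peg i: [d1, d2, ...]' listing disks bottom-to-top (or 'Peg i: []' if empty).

Answer: Peg 0: [6, 5, 2]
Peg 1: [3]
Peg 2: [4, 1]

Derivation:
After move 1 (2->2):
Peg 0: [6, 5, 2]
Peg 1: [3]
Peg 2: [4, 1]

After move 2 (0->0):
Peg 0: [6, 5, 2]
Peg 1: [3]
Peg 2: [4, 1]

After move 3 (2->2):
Peg 0: [6, 5, 2]
Peg 1: [3]
Peg 2: [4, 1]

After move 4 (2->2):
Peg 0: [6, 5, 2]
Peg 1: [3]
Peg 2: [4, 1]

After move 5 (2->0):
Peg 0: [6, 5, 2, 1]
Peg 1: [3]
Peg 2: [4]

After move 6 (0->2):
Peg 0: [6, 5, 2]
Peg 1: [3]
Peg 2: [4, 1]

After move 7 (0->0):
Peg 0: [6, 5, 2]
Peg 1: [3]
Peg 2: [4, 1]

After move 8 (0->1):
Peg 0: [6, 5]
Peg 1: [3, 2]
Peg 2: [4, 1]

After move 9 (0->1):
Peg 0: [6, 5]
Peg 1: [3, 2]
Peg 2: [4, 1]

After move 10 (1->0):
Peg 0: [6, 5, 2]
Peg 1: [3]
Peg 2: [4, 1]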